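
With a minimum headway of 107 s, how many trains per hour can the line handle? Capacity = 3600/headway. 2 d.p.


Capacity = 3600 / headway
Capacity = 3600 / 107
Capacity = 33.64 trains/hour

33.64


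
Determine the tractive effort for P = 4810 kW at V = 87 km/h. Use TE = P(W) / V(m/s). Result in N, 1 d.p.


Convert: P = 4810 kW = 4810000 W
V = 87 / 3.6 = 24.1667 m/s
TE = 4810000 / 24.1667
TE = 199034.5 N

199034.5


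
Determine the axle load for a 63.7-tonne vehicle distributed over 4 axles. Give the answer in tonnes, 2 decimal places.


Load per axle = total weight / number of axles
Load = 63.7 / 4
Load = 15.93 tonnes

15.93


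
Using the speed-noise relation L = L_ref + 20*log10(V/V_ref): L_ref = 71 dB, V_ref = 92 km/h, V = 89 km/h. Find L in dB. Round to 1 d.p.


V/V_ref = 89 / 92 = 0.967391
log10(0.967391) = -0.014398
20 * -0.014398 = -0.288
L = 71 + -0.288 = 70.7 dB

70.7


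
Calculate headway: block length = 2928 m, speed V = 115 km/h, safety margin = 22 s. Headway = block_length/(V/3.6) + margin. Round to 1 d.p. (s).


V = 115 / 3.6 = 31.9444 m/s
Block traversal time = 2928 / 31.9444 = 91.6591 s
Headway = 91.6591 + 22
Headway = 113.7 s

113.7


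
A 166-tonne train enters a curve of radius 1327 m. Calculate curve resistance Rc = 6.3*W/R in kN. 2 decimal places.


Rc = 6.3 * W / R
Rc = 6.3 * 166 / 1327
Rc = 1045.8 / 1327
Rc = 0.79 kN

0.79


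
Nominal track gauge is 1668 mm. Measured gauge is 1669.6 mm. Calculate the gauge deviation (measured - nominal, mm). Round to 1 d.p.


Deviation = measured - nominal
Deviation = 1669.6 - 1668
Deviation = 1.6 mm

1.6


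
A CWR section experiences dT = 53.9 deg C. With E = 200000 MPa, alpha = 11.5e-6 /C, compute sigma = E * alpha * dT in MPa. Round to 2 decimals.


sigma = E * alpha * dT
sigma = 200000 * 11.5e-6 * 53.9
sigma = 2.3 * 53.9
sigma = 123.97 MPa

123.97


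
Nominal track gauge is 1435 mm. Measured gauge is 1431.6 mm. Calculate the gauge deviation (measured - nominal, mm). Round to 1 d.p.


Deviation = measured - nominal
Deviation = 1431.6 - 1435
Deviation = -3.4 mm

-3.4


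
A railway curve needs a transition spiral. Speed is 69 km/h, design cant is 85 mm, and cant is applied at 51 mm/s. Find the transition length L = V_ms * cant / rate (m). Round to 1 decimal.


Convert speed: V = 69 / 3.6 = 19.1667 m/s
L = 19.1667 * 85 / 51
L = 1629.1667 / 51
L = 31.9 m

31.9


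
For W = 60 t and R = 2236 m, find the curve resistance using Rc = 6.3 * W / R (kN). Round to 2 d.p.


Rc = 6.3 * W / R
Rc = 6.3 * 60 / 2236
Rc = 378.0 / 2236
Rc = 0.17 kN

0.17


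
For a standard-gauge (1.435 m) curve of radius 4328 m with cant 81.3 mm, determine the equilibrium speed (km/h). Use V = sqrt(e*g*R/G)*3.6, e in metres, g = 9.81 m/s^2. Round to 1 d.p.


Convert cant: e = 81.3 mm = 0.0813 m
V_ms = sqrt(0.0813 * 9.81 * 4328 / 1.435)
V_ms = sqrt(2405.442079) = 49.0453 m/s
V = 49.0453 * 3.6 = 176.6 km/h

176.6


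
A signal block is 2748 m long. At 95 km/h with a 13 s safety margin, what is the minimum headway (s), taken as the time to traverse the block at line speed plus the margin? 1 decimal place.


V = 95 / 3.6 = 26.3889 m/s
Block traversal time = 2748 / 26.3889 = 104.1347 s
Headway = 104.1347 + 13
Headway = 117.1 s

117.1


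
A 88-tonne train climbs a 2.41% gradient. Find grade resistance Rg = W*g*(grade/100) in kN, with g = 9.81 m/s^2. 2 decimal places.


Rg = W * 9.81 * grade / 100
Rg = 88 * 9.81 * 2.41 / 100
Rg = 863.28 * 0.0241
Rg = 20.81 kN

20.81


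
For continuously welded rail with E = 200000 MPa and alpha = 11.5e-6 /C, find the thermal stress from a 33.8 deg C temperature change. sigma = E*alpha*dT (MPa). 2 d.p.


sigma = E * alpha * dT
sigma = 200000 * 11.5e-6 * 33.8
sigma = 2.3 * 33.8
sigma = 77.74 MPa

77.74


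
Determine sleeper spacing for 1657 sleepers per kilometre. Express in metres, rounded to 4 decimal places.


Spacing = 1000 m / number of sleepers
Spacing = 1000 / 1657
Spacing = 0.6035 m

0.6035


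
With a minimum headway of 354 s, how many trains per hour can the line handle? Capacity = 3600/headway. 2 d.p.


Capacity = 3600 / headway
Capacity = 3600 / 354
Capacity = 10.17 trains/hour

10.17


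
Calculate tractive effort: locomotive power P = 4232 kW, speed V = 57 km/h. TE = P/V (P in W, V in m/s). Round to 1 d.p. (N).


Convert: P = 4232 kW = 4232000 W
V = 57 / 3.6 = 15.8333 m/s
TE = 4232000 / 15.8333
TE = 267284.2 N

267284.2


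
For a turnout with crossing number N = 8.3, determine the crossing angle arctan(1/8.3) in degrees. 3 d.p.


1/N = 1/8.3 = 0.120482
angle = arctan(0.120482) = 0.119904 rad
angle = 0.119904 * 180/pi = 6.870 degrees

6.870


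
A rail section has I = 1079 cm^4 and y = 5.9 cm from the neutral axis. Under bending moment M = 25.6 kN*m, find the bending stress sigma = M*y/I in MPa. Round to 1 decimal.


Convert units:
M = 25.6 kN*m = 25600000 N*mm
y = 5.9 cm = 59 mm
I = 1079 cm^4 = 10790000 mm^4
sigma = 25600000 * 59 / 10790000
sigma = 140.0 MPa

140.0


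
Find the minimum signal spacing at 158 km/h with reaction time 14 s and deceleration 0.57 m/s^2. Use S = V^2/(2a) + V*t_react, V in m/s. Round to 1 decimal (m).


V = 158 / 3.6 = 43.8889 m/s
Braking distance = 43.8889^2 / (2*0.57) = 1689.6794 m
Sighting distance = 43.8889 * 14 = 614.4444 m
S = 1689.6794 + 614.4444 = 2304.1 m

2304.1


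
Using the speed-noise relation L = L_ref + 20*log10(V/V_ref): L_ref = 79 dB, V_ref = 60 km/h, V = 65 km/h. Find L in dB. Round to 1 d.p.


V/V_ref = 65 / 60 = 1.083333
log10(1.083333) = 0.034762
20 * 0.034762 = 0.6952
L = 79 + 0.6952 = 79.7 dB

79.7


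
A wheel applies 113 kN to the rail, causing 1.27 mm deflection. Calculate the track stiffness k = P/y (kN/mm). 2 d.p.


Track stiffness k = P / y
k = 113 / 1.27
k = 88.98 kN/mm

88.98


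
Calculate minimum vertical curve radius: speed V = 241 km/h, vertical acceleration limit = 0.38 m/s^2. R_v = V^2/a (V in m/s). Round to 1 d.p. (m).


Convert speed: V = 241 / 3.6 = 66.9444 m/s
V^2 = 4481.5586 m^2/s^2
R_v = 4481.5586 / 0.38
R_v = 11793.6 m

11793.6


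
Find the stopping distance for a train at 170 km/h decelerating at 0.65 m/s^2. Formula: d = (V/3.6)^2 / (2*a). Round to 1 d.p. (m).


Convert speed: V = 170 / 3.6 = 47.2222 m/s
V^2 = 2229.9383
d = 2229.9383 / (2 * 0.65)
d = 2229.9383 / 1.3
d = 1715.3 m

1715.3


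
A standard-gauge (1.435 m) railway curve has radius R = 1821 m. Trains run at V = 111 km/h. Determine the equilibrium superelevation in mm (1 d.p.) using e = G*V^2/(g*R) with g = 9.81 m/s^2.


Convert speed: V = 111 / 3.6 = 30.8333 m/s
Apply formula: e = 1.435 * 30.8333^2 / (9.81 * 1821)
e = 1.435 * 950.6944 / 17864.01
e = 0.076368 m = 76.4 mm

76.4


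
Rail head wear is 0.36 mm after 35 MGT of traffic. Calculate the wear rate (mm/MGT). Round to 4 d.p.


Wear rate = total wear / cumulative tonnage
Rate = 0.36 / 35
Rate = 0.0103 mm/MGT

0.0103


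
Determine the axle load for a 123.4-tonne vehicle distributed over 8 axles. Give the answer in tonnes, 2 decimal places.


Load per axle = total weight / number of axles
Load = 123.4 / 8
Load = 15.43 tonnes

15.43


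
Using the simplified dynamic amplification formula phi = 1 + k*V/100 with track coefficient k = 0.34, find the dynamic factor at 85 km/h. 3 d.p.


phi = 1 + k * V / 100
phi = 1 + 0.34 * 85 / 100
phi = 1 + 0.289
phi = 1.289

1.289


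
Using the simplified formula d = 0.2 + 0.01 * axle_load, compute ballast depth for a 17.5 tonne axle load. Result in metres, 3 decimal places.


d = 0.2 + 0.01 * 17.5
d = 0.2 + 0.175
d = 0.375 m

0.375


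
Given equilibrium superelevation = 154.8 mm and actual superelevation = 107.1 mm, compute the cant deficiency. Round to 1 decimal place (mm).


Cant deficiency = equilibrium cant - actual cant
CD = 154.8 - 107.1
CD = 47.7 mm

47.7


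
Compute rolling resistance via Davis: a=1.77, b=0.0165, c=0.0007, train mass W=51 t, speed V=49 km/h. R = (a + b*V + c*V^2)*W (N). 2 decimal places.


b*V = 0.0165 * 49 = 0.8085
c*V^2 = 0.0007 * 2401 = 1.6807
R_per_t = 1.77 + 0.8085 + 1.6807 = 4.2592 N/t
R_total = 4.2592 * 51 = 217.22 N

217.22


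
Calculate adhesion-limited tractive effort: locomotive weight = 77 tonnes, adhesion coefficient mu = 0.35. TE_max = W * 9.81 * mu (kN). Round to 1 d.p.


TE_max = W * g * mu
TE_max = 77 * 9.81 * 0.35
TE_max = 755.37 * 0.35
TE_max = 264.4 kN

264.4


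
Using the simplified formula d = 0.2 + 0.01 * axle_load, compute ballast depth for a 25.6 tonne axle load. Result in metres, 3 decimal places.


d = 0.2 + 0.01 * 25.6
d = 0.2 + 0.256
d = 0.456 m

0.456


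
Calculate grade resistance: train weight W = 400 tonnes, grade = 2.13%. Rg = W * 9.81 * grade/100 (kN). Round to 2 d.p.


Rg = W * 9.81 * grade / 100
Rg = 400 * 9.81 * 2.13 / 100
Rg = 3924.0 * 0.0213
Rg = 83.58 kN

83.58


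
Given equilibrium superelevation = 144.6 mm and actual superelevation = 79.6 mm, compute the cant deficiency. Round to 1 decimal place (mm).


Cant deficiency = equilibrium cant - actual cant
CD = 144.6 - 79.6
CD = 65.0 mm

65.0


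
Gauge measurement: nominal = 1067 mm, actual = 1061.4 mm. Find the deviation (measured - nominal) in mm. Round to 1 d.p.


Deviation = measured - nominal
Deviation = 1061.4 - 1067
Deviation = -5.6 mm

-5.6


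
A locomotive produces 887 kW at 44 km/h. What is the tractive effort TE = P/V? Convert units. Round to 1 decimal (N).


Convert: P = 887 kW = 887000 W
V = 44 / 3.6 = 12.2222 m/s
TE = 887000 / 12.2222
TE = 72572.7 N

72572.7


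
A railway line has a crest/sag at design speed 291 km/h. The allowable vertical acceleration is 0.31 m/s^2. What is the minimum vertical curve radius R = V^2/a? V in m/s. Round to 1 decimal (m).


Convert speed: V = 291 / 3.6 = 80.8333 m/s
V^2 = 6534.0278 m^2/s^2
R_v = 6534.0278 / 0.31
R_v = 21077.5 m

21077.5


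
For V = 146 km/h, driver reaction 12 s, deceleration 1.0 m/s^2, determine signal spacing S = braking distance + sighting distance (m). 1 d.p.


V = 146 / 3.6 = 40.5556 m/s
Braking distance = 40.5556^2 / (2*1.0) = 822.3765 m
Sighting distance = 40.5556 * 12 = 486.6667 m
S = 822.3765 + 486.6667 = 1309.0 m

1309.0


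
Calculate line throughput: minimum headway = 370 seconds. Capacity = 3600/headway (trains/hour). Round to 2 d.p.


Capacity = 3600 / headway
Capacity = 3600 / 370
Capacity = 9.73 trains/hour

9.73


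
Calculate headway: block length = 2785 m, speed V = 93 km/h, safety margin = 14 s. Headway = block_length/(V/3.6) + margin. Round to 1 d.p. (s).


V = 93 / 3.6 = 25.8333 m/s
Block traversal time = 2785 / 25.8333 = 107.8065 s
Headway = 107.8065 + 14
Headway = 121.8 s

121.8


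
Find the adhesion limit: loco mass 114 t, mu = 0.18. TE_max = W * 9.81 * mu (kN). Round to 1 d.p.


TE_max = W * g * mu
TE_max = 114 * 9.81 * 0.18
TE_max = 1118.34 * 0.18
TE_max = 201.3 kN

201.3


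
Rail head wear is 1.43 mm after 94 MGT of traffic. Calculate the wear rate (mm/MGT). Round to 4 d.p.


Wear rate = total wear / cumulative tonnage
Rate = 1.43 / 94
Rate = 0.0152 mm/MGT

0.0152


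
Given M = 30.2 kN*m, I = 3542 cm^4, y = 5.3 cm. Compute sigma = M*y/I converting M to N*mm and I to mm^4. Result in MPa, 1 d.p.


Convert units:
M = 30.2 kN*m = 30200000 N*mm
y = 5.3 cm = 53 mm
I = 3542 cm^4 = 35420000 mm^4
sigma = 30200000 * 53 / 35420000
sigma = 45.2 MPa

45.2


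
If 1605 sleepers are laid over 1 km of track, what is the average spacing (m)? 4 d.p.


Spacing = 1000 m / number of sleepers
Spacing = 1000 / 1605
Spacing = 0.6231 m

0.6231


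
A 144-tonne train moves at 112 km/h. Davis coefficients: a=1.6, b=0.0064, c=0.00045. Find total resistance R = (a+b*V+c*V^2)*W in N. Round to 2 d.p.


b*V = 0.0064 * 112 = 0.7168
c*V^2 = 0.00045 * 12544 = 5.6448
R_per_t = 1.6 + 0.7168 + 5.6448 = 7.9616 N/t
R_total = 7.9616 * 144 = 1146.47 N

1146.47


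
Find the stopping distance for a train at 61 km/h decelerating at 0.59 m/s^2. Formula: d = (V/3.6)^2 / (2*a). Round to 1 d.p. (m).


Convert speed: V = 61 / 3.6 = 16.9444 m/s
V^2 = 287.1142
d = 287.1142 / (2 * 0.59)
d = 287.1142 / 1.18
d = 243.3 m

243.3


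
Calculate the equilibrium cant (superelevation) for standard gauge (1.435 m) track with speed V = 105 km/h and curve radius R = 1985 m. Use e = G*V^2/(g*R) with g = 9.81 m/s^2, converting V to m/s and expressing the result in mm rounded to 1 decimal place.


Convert speed: V = 105 / 3.6 = 29.1667 m/s
Apply formula: e = 1.435 * 29.1667^2 / (9.81 * 1985)
e = 1.435 * 850.6944 / 19472.85
e = 0.06269 m = 62.7 mm

62.7


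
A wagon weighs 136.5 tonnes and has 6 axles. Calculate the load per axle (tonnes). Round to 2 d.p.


Load per axle = total weight / number of axles
Load = 136.5 / 6
Load = 22.75 tonnes

22.75


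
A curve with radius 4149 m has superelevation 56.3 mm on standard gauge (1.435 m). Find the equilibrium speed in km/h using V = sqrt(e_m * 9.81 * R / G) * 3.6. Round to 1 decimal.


Convert cant: e = 56.3 mm = 0.0563 m
V_ms = sqrt(0.0563 * 9.81 * 4149 / 1.435)
V_ms = sqrt(1596.867698) = 39.9608 m/s
V = 39.9608 * 3.6 = 143.9 km/h

143.9


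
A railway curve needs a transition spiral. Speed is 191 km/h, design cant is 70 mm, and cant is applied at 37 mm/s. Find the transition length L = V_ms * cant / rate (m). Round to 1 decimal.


Convert speed: V = 191 / 3.6 = 53.0556 m/s
L = 53.0556 * 70 / 37
L = 3713.8889 / 37
L = 100.4 m

100.4


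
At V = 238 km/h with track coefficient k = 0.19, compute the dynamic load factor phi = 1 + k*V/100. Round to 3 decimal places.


phi = 1 + k * V / 100
phi = 1 + 0.19 * 238 / 100
phi = 1 + 0.4522
phi = 1.452

1.452


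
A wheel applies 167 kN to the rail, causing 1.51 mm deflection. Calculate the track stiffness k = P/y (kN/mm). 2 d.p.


Track stiffness k = P / y
k = 167 / 1.51
k = 110.60 kN/mm

110.60


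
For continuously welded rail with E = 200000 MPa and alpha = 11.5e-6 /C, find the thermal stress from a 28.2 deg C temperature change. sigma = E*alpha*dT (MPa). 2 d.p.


sigma = E * alpha * dT
sigma = 200000 * 11.5e-6 * 28.2
sigma = 2.3 * 28.2
sigma = 64.86 MPa

64.86


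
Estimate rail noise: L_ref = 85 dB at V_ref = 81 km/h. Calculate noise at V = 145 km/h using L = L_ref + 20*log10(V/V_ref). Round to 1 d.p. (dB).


V/V_ref = 145 / 81 = 1.790123
log10(1.790123) = 0.252883
20 * 0.252883 = 5.0577
L = 85 + 5.0577 = 90.1 dB

90.1


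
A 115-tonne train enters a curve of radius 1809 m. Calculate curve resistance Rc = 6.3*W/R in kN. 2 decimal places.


Rc = 6.3 * W / R
Rc = 6.3 * 115 / 1809
Rc = 724.5 / 1809
Rc = 0.40 kN

0.40


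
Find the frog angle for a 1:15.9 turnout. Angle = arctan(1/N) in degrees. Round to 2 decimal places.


1/N = 1/15.9 = 0.062893
angle = arctan(0.062893) = 0.06281 rad
angle = 0.06281 * 180/pi = 3.60 degrees

3.60


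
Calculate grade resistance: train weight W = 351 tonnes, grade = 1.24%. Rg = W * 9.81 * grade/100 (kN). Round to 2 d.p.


Rg = W * 9.81 * grade / 100
Rg = 351 * 9.81 * 1.24 / 100
Rg = 3443.31 * 0.0124
Rg = 42.70 kN

42.70


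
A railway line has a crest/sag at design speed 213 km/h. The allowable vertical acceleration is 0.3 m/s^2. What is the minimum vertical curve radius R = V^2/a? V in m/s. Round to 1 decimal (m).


Convert speed: V = 213 / 3.6 = 59.1667 m/s
V^2 = 3500.6944 m^2/s^2
R_v = 3500.6944 / 0.3
R_v = 11669.0 m

11669.0


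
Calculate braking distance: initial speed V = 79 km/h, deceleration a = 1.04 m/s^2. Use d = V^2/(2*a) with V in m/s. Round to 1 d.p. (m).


Convert speed: V = 79 / 3.6 = 21.9444 m/s
V^2 = 481.5586
d = 481.5586 / (2 * 1.04)
d = 481.5586 / 2.08
d = 231.5 m

231.5


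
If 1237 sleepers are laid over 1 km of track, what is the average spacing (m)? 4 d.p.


Spacing = 1000 m / number of sleepers
Spacing = 1000 / 1237
Spacing = 0.8084 m

0.8084


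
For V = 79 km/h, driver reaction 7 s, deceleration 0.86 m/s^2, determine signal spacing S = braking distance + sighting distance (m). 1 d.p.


V = 79 / 3.6 = 21.9444 m/s
Braking distance = 21.9444^2 / (2*0.86) = 279.976 m
Sighting distance = 21.9444 * 7 = 153.6111 m
S = 279.976 + 153.6111 = 433.6 m

433.6


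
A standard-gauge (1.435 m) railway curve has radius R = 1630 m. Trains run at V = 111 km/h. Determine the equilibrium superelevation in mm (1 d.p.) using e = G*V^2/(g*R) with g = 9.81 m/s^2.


Convert speed: V = 111 / 3.6 = 30.8333 m/s
Apply formula: e = 1.435 * 30.8333^2 / (9.81 * 1630)
e = 1.435 * 950.6944 / 15990.3
e = 0.085317 m = 85.3 mm

85.3


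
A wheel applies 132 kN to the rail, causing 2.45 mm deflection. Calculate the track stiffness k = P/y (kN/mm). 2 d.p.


Track stiffness k = P / y
k = 132 / 2.45
k = 53.88 kN/mm

53.88


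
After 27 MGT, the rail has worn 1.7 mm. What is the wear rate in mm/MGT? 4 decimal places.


Wear rate = total wear / cumulative tonnage
Rate = 1.7 / 27
Rate = 0.0630 mm/MGT

0.0630


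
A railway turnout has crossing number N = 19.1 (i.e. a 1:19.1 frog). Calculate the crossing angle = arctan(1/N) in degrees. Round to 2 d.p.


1/N = 1/19.1 = 0.052356
angle = arctan(0.052356) = 0.052308 rad
angle = 0.052308 * 180/pi = 3.00 degrees

3.00


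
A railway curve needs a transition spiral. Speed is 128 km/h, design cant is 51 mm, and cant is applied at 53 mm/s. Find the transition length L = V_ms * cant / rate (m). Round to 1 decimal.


Convert speed: V = 128 / 3.6 = 35.5556 m/s
L = 35.5556 * 51 / 53
L = 1813.3333 / 53
L = 34.2 m

34.2


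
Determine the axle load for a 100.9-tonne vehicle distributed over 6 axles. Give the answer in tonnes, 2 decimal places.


Load per axle = total weight / number of axles
Load = 100.9 / 6
Load = 16.82 tonnes

16.82


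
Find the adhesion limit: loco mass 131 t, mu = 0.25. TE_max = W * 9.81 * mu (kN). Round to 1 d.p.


TE_max = W * g * mu
TE_max = 131 * 9.81 * 0.25
TE_max = 1285.11 * 0.25
TE_max = 321.3 kN

321.3


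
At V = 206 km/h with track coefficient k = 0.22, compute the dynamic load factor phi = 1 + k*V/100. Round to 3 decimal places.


phi = 1 + k * V / 100
phi = 1 + 0.22 * 206 / 100
phi = 1 + 0.4532
phi = 1.453

1.453


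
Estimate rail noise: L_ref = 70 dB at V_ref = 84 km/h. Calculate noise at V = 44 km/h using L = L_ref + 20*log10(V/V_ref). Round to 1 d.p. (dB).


V/V_ref = 44 / 84 = 0.52381
log10(0.52381) = -0.280827
20 * -0.280827 = -5.6165
L = 70 + -5.6165 = 64.4 dB

64.4


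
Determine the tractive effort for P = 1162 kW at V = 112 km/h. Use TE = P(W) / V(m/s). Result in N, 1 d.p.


Convert: P = 1162 kW = 1162000 W
V = 112 / 3.6 = 31.1111 m/s
TE = 1162000 / 31.1111
TE = 37350.0 N

37350.0


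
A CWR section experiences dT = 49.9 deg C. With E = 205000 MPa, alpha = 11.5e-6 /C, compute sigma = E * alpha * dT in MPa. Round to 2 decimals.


sigma = E * alpha * dT
sigma = 205000 * 11.5e-6 * 49.9
sigma = 2.3575 * 49.9
sigma = 117.64 MPa

117.64


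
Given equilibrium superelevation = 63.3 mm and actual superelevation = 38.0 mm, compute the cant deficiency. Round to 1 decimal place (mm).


Cant deficiency = equilibrium cant - actual cant
CD = 63.3 - 38.0
CD = 25.3 mm

25.3


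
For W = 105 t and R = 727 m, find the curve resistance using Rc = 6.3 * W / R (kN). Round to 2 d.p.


Rc = 6.3 * W / R
Rc = 6.3 * 105 / 727
Rc = 661.5 / 727
Rc = 0.91 kN

0.91


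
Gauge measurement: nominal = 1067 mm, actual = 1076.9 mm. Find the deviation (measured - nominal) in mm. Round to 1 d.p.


Deviation = measured - nominal
Deviation = 1076.9 - 1067
Deviation = 9.9 mm

9.9


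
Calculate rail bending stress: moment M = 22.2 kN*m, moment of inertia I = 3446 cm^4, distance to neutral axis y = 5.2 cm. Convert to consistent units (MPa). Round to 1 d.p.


Convert units:
M = 22.2 kN*m = 22200000 N*mm
y = 5.2 cm = 52 mm
I = 3446 cm^4 = 34460000 mm^4
sigma = 22200000 * 52 / 34460000
sigma = 33.5 MPa

33.5


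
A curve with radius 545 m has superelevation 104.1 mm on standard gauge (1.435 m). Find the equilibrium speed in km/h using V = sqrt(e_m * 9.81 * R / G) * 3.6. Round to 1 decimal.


Convert cant: e = 104.1 mm = 0.1041 m
V_ms = sqrt(0.1041 * 9.81 * 545 / 1.435)
V_ms = sqrt(387.850484) = 19.6939 m/s
V = 19.6939 * 3.6 = 70.9 km/h

70.9


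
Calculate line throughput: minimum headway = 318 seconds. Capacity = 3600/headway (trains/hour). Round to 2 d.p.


Capacity = 3600 / headway
Capacity = 3600 / 318
Capacity = 11.32 trains/hour

11.32


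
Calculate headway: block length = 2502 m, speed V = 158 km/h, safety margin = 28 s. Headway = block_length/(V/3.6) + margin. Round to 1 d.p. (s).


V = 158 / 3.6 = 43.8889 m/s
Block traversal time = 2502 / 43.8889 = 57.0076 s
Headway = 57.0076 + 28
Headway = 85.0 s

85.0


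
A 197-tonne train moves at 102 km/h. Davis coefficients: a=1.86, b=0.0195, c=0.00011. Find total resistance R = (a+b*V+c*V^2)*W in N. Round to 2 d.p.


b*V = 0.0195 * 102 = 1.989
c*V^2 = 0.00011 * 10404 = 1.14444
R_per_t = 1.86 + 1.989 + 1.14444 = 4.99344 N/t
R_total = 4.99344 * 197 = 983.71 N

983.71


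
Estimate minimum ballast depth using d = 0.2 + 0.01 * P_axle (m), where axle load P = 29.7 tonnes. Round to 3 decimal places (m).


d = 0.2 + 0.01 * 29.7
d = 0.2 + 0.297
d = 0.497 m

0.497


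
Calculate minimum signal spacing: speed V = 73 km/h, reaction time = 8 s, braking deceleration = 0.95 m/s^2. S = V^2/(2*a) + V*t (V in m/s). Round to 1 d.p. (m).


V = 73 / 3.6 = 20.2778 m/s
Braking distance = 20.2778^2 / (2*0.95) = 216.4149 m
Sighting distance = 20.2778 * 8 = 162.2222 m
S = 216.4149 + 162.2222 = 378.6 m

378.6


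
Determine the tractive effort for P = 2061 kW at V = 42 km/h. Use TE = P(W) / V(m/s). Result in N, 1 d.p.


Convert: P = 2061 kW = 2061000 W
V = 42 / 3.6 = 11.6667 m/s
TE = 2061000 / 11.6667
TE = 176657.1 N

176657.1


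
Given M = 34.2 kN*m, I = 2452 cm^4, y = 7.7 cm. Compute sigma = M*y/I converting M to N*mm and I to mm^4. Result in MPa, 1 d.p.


Convert units:
M = 34.2 kN*m = 34200000 N*mm
y = 7.7 cm = 77 mm
I = 2452 cm^4 = 24520000 mm^4
sigma = 34200000 * 77 / 24520000
sigma = 107.4 MPa

107.4


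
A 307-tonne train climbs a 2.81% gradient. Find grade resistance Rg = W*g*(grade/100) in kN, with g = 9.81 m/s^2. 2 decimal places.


Rg = W * 9.81 * grade / 100
Rg = 307 * 9.81 * 2.81 / 100
Rg = 3011.67 * 0.0281
Rg = 84.63 kN

84.63


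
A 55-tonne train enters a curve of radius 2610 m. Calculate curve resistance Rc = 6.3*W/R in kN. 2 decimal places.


Rc = 6.3 * W / R
Rc = 6.3 * 55 / 2610
Rc = 346.5 / 2610
Rc = 0.13 kN

0.13


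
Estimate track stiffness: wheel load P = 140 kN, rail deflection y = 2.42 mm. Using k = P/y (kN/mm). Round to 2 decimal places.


Track stiffness k = P / y
k = 140 / 2.42
k = 57.85 kN/mm

57.85


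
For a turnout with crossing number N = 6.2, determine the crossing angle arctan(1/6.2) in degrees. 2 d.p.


1/N = 1/6.2 = 0.16129
angle = arctan(0.16129) = 0.159913 rad
angle = 0.159913 * 180/pi = 9.16 degrees

9.16


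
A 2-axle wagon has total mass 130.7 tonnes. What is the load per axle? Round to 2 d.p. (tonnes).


Load per axle = total weight / number of axles
Load = 130.7 / 2
Load = 65.35 tonnes

65.35


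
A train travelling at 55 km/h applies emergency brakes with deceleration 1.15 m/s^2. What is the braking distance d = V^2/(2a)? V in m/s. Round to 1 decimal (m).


Convert speed: V = 55 / 3.6 = 15.2778 m/s
V^2 = 233.4105
d = 233.4105 / (2 * 1.15)
d = 233.4105 / 2.3
d = 101.5 m

101.5


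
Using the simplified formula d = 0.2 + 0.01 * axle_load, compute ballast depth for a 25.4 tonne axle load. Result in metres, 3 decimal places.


d = 0.2 + 0.01 * 25.4
d = 0.2 + 0.254
d = 0.454 m

0.454


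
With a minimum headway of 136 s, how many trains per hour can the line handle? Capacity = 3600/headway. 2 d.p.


Capacity = 3600 / headway
Capacity = 3600 / 136
Capacity = 26.47 trains/hour

26.47


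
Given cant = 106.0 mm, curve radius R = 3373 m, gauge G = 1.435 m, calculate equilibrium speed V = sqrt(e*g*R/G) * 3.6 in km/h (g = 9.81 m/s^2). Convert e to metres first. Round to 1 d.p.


Convert cant: e = 106.0 mm = 0.1060 m
V_ms = sqrt(0.1060 * 9.81 * 3373 / 1.435)
V_ms = sqrt(2444.214481) = 49.439 m/s
V = 49.439 * 3.6 = 178.0 km/h

178.0


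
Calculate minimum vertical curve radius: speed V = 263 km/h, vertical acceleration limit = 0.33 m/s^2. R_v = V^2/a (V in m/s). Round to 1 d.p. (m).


Convert speed: V = 263 / 3.6 = 73.0556 m/s
V^2 = 5337.1142 m^2/s^2
R_v = 5337.1142 / 0.33
R_v = 16173.1 m

16173.1


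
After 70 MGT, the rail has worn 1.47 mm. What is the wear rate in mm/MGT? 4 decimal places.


Wear rate = total wear / cumulative tonnage
Rate = 1.47 / 70
Rate = 0.0210 mm/MGT

0.0210


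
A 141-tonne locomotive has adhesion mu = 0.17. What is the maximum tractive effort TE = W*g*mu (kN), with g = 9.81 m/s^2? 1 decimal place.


TE_max = W * g * mu
TE_max = 141 * 9.81 * 0.17
TE_max = 1383.21 * 0.17
TE_max = 235.1 kN

235.1


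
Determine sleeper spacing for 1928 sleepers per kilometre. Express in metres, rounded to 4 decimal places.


Spacing = 1000 m / number of sleepers
Spacing = 1000 / 1928
Spacing = 0.5187 m

0.5187


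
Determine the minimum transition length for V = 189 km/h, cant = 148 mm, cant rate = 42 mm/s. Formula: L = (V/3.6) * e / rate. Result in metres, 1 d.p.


Convert speed: V = 189 / 3.6 = 52.5 m/s
L = 52.5 * 148 / 42
L = 7770.0 / 42
L = 185.0 m

185.0


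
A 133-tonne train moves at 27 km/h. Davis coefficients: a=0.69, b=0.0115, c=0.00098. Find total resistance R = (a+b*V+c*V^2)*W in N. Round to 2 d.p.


b*V = 0.0115 * 27 = 0.3105
c*V^2 = 0.00098 * 729 = 0.71442
R_per_t = 0.69 + 0.3105 + 0.71442 = 1.71492 N/t
R_total = 1.71492 * 133 = 228.08 N

228.08


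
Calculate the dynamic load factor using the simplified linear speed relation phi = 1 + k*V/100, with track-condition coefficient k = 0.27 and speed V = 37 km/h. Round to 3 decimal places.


phi = 1 + k * V / 100
phi = 1 + 0.27 * 37 / 100
phi = 1 + 0.0999
phi = 1.100

1.100


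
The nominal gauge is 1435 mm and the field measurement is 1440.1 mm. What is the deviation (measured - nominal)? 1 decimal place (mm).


Deviation = measured - nominal
Deviation = 1440.1 - 1435
Deviation = 5.1 mm

5.1


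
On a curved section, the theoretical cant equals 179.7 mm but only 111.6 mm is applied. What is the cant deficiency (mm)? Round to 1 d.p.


Cant deficiency = equilibrium cant - actual cant
CD = 179.7 - 111.6
CD = 68.1 mm

68.1


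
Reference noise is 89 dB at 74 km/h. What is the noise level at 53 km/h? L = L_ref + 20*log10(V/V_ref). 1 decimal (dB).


V/V_ref = 53 / 74 = 0.716216
log10(0.716216) = -0.144956
20 * -0.144956 = -2.8991
L = 89 + -2.8991 = 86.1 dB

86.1


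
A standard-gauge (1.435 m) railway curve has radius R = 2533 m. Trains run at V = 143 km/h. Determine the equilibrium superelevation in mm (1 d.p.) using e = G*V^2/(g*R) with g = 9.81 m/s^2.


Convert speed: V = 143 / 3.6 = 39.7222 m/s
Apply formula: e = 1.435 * 39.7222^2 / (9.81 * 2533)
e = 1.435 * 1577.8549 / 24848.73
e = 0.09112 m = 91.1 mm

91.1


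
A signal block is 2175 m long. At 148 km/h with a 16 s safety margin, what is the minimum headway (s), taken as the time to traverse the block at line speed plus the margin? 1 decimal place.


V = 148 / 3.6 = 41.1111 m/s
Block traversal time = 2175 / 41.1111 = 52.9054 s
Headway = 52.9054 + 16
Headway = 68.9 s

68.9


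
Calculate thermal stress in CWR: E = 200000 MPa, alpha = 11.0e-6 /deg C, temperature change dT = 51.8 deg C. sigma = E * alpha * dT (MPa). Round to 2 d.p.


sigma = E * alpha * dT
sigma = 200000 * 11.0e-6 * 51.8
sigma = 2.2 * 51.8
sigma = 113.96 MPa

113.96


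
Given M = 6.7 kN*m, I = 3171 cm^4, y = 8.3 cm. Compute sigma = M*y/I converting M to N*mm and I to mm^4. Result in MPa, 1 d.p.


Convert units:
M = 6.7 kN*m = 6700000 N*mm
y = 8.3 cm = 83 mm
I = 3171 cm^4 = 31710000 mm^4
sigma = 6700000 * 83 / 31710000
sigma = 17.5 MPa

17.5


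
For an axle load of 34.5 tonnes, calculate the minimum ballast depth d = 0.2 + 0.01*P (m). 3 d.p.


d = 0.2 + 0.01 * 34.5
d = 0.2 + 0.345
d = 0.545 m

0.545


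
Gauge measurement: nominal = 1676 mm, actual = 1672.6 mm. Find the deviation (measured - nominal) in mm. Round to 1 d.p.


Deviation = measured - nominal
Deviation = 1672.6 - 1676
Deviation = -3.4 mm

-3.4


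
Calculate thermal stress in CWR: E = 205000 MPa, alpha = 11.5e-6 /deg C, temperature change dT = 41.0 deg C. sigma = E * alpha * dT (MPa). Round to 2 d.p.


sigma = E * alpha * dT
sigma = 205000 * 11.5e-6 * 41.0
sigma = 2.3575 * 41.0
sigma = 96.66 MPa

96.66


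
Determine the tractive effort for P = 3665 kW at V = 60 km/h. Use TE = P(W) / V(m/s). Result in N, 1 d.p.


Convert: P = 3665 kW = 3665000 W
V = 60 / 3.6 = 16.6667 m/s
TE = 3665000 / 16.6667
TE = 219900.0 N

219900.0


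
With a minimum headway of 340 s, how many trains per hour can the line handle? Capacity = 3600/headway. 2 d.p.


Capacity = 3600 / headway
Capacity = 3600 / 340
Capacity = 10.59 trains/hour

10.59


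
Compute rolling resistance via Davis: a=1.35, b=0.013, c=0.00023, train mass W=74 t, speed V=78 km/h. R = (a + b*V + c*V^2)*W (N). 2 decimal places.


b*V = 0.013 * 78 = 1.014
c*V^2 = 0.00023 * 6084 = 1.39932
R_per_t = 1.35 + 1.014 + 1.39932 = 3.76332 N/t
R_total = 3.76332 * 74 = 278.49 N

278.49


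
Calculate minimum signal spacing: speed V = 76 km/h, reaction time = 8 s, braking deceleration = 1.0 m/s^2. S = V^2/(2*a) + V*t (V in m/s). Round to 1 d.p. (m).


V = 76 / 3.6 = 21.1111 m/s
Braking distance = 21.1111^2 / (2*1.0) = 222.8395 m
Sighting distance = 21.1111 * 8 = 168.8889 m
S = 222.8395 + 168.8889 = 391.7 m

391.7


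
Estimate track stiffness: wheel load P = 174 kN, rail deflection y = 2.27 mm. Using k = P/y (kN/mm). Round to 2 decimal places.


Track stiffness k = P / y
k = 174 / 2.27
k = 76.65 kN/mm

76.65


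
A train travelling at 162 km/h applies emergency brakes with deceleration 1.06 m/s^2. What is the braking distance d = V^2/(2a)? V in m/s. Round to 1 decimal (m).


Convert speed: V = 162 / 3.6 = 45.0 m/s
V^2 = 2025.0
d = 2025.0 / (2 * 1.06)
d = 2025.0 / 2.12
d = 955.2 m

955.2


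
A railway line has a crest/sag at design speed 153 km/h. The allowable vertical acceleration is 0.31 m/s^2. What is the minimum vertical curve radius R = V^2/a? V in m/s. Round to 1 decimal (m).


Convert speed: V = 153 / 3.6 = 42.5 m/s
V^2 = 1806.25 m^2/s^2
R_v = 1806.25 / 0.31
R_v = 5826.6 m

5826.6


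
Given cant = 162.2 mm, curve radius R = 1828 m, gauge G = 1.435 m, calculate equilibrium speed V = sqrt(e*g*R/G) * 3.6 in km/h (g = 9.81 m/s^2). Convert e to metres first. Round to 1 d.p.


Convert cant: e = 162.2 mm = 0.1622 m
V_ms = sqrt(0.1622 * 9.81 * 1828 / 1.435)
V_ms = sqrt(2026.955189) = 45.0217 m/s
V = 45.0217 * 3.6 = 162.1 km/h

162.1


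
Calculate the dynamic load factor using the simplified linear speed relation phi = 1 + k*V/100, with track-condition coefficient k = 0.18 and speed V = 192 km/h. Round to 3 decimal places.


phi = 1 + k * V / 100
phi = 1 + 0.18 * 192 / 100
phi = 1 + 0.3456
phi = 1.346

1.346


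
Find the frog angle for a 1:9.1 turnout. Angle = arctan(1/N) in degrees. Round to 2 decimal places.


1/N = 1/9.1 = 0.10989
angle = arctan(0.10989) = 0.109451 rad
angle = 0.109451 * 180/pi = 6.27 degrees

6.27


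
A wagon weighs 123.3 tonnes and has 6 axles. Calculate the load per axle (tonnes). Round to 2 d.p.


Load per axle = total weight / number of axles
Load = 123.3 / 6
Load = 20.55 tonnes

20.55


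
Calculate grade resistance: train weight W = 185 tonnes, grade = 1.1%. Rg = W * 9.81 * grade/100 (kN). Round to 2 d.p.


Rg = W * 9.81 * grade / 100
Rg = 185 * 9.81 * 1.1 / 100
Rg = 1814.85 * 0.011
Rg = 19.96 kN

19.96


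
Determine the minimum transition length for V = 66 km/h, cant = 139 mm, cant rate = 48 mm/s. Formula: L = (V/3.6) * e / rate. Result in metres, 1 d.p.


Convert speed: V = 66 / 3.6 = 18.3333 m/s
L = 18.3333 * 139 / 48
L = 2548.3333 / 48
L = 53.1 m

53.1


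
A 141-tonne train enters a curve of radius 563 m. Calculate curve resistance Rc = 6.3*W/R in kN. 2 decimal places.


Rc = 6.3 * W / R
Rc = 6.3 * 141 / 563
Rc = 888.3 / 563
Rc = 1.58 kN

1.58


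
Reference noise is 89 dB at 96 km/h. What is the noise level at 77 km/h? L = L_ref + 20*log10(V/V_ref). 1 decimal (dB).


V/V_ref = 77 / 96 = 0.802083
log10(0.802083) = -0.095781
20 * -0.095781 = -1.9156
L = 89 + -1.9156 = 87.1 dB

87.1


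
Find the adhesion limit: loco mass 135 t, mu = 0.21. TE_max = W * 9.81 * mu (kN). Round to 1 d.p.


TE_max = W * g * mu
TE_max = 135 * 9.81 * 0.21
TE_max = 1324.35 * 0.21
TE_max = 278.1 kN

278.1


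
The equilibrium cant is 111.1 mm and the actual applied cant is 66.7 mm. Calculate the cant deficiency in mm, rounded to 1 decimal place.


Cant deficiency = equilibrium cant - actual cant
CD = 111.1 - 66.7
CD = 44.4 mm

44.4


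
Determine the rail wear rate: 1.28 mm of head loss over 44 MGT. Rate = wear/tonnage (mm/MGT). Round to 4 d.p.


Wear rate = total wear / cumulative tonnage
Rate = 1.28 / 44
Rate = 0.0291 mm/MGT

0.0291


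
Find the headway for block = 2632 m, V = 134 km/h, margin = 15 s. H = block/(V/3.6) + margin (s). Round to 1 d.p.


V = 134 / 3.6 = 37.2222 m/s
Block traversal time = 2632 / 37.2222 = 70.7104 s
Headway = 70.7104 + 15
Headway = 85.7 s

85.7


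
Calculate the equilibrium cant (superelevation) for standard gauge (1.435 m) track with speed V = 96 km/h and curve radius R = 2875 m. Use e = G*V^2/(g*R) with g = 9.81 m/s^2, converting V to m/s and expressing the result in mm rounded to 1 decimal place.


Convert speed: V = 96 / 3.6 = 26.6667 m/s
Apply formula: e = 1.435 * 26.6667^2 / (9.81 * 2875)
e = 1.435 * 711.1111 / 28203.75
e = 0.036181 m = 36.2 mm

36.2


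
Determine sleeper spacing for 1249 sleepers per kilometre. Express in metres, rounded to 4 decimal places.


Spacing = 1000 m / number of sleepers
Spacing = 1000 / 1249
Spacing = 0.8006 m

0.8006


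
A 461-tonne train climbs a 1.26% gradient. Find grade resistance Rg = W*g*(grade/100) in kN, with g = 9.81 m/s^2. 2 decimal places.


Rg = W * 9.81 * grade / 100
Rg = 461 * 9.81 * 1.26 / 100
Rg = 4522.41 * 0.0126
Rg = 56.98 kN

56.98


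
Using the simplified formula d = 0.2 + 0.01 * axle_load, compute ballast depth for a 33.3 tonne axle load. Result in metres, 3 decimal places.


d = 0.2 + 0.01 * 33.3
d = 0.2 + 0.333
d = 0.533 m

0.533


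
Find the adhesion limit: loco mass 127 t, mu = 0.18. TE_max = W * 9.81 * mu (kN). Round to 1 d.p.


TE_max = W * g * mu
TE_max = 127 * 9.81 * 0.18
TE_max = 1245.87 * 0.18
TE_max = 224.3 kN

224.3


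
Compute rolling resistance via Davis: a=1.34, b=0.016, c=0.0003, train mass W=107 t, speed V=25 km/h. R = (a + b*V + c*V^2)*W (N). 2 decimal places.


b*V = 0.016 * 25 = 0.4
c*V^2 = 0.0003 * 625 = 0.1875
R_per_t = 1.34 + 0.4 + 0.1875 = 1.9275 N/t
R_total = 1.9275 * 107 = 206.24 N

206.24


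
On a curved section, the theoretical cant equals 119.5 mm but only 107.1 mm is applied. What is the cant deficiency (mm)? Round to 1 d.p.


Cant deficiency = equilibrium cant - actual cant
CD = 119.5 - 107.1
CD = 12.4 mm

12.4


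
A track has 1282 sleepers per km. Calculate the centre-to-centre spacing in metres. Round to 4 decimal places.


Spacing = 1000 m / number of sleepers
Spacing = 1000 / 1282
Spacing = 0.7800 m

0.7800


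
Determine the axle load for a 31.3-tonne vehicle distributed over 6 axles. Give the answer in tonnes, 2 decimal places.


Load per axle = total weight / number of axles
Load = 31.3 / 6
Load = 5.22 tonnes

5.22


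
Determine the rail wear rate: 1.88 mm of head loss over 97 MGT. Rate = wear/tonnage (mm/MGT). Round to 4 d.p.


Wear rate = total wear / cumulative tonnage
Rate = 1.88 / 97
Rate = 0.0194 mm/MGT

0.0194


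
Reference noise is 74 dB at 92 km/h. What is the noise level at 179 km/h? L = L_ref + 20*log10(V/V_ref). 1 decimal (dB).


V/V_ref = 179 / 92 = 1.945652
log10(1.945652) = 0.289065
20 * 0.289065 = 5.7813
L = 74 + 5.7813 = 79.8 dB

79.8


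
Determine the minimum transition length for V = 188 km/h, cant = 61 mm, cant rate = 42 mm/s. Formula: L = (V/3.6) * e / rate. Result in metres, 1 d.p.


Convert speed: V = 188 / 3.6 = 52.2222 m/s
L = 52.2222 * 61 / 42
L = 3185.5556 / 42
L = 75.8 m

75.8


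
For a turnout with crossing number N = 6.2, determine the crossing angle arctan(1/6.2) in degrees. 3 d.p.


1/N = 1/6.2 = 0.16129
angle = arctan(0.16129) = 0.159913 rad
angle = 0.159913 * 180/pi = 9.162 degrees

9.162


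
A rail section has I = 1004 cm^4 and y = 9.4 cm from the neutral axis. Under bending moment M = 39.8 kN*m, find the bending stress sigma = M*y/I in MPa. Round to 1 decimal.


Convert units:
M = 39.8 kN*m = 39800000 N*mm
y = 9.4 cm = 94 mm
I = 1004 cm^4 = 10040000 mm^4
sigma = 39800000 * 94 / 10040000
sigma = 372.6 MPa

372.6


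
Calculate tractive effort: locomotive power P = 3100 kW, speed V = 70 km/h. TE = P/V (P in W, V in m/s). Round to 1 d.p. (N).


Convert: P = 3100 kW = 3100000 W
V = 70 / 3.6 = 19.4444 m/s
TE = 3100000 / 19.4444
TE = 159428.6 N

159428.6


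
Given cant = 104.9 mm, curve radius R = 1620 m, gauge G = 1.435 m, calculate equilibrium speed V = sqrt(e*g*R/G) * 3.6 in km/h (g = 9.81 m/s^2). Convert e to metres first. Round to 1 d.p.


Convert cant: e = 104.9 mm = 0.1049 m
V_ms = sqrt(0.1049 * 9.81 * 1620 / 1.435)
V_ms = sqrt(1161.736432) = 34.0843 m/s
V = 34.0843 * 3.6 = 122.7 km/h

122.7


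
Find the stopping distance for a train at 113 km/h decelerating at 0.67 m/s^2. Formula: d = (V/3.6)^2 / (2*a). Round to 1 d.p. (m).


Convert speed: V = 113 / 3.6 = 31.3889 m/s
V^2 = 985.2623
d = 985.2623 / (2 * 0.67)
d = 985.2623 / 1.34
d = 735.3 m

735.3


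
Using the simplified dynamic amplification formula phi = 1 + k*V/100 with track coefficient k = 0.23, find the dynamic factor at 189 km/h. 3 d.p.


phi = 1 + k * V / 100
phi = 1 + 0.23 * 189 / 100
phi = 1 + 0.4347
phi = 1.435

1.435


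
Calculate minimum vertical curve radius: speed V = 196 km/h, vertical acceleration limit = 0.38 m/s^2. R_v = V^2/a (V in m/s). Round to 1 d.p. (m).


Convert speed: V = 196 / 3.6 = 54.4444 m/s
V^2 = 2964.1975 m^2/s^2
R_v = 2964.1975 / 0.38
R_v = 7800.5 m

7800.5


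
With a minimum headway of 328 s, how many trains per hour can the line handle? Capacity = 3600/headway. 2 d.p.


Capacity = 3600 / headway
Capacity = 3600 / 328
Capacity = 10.98 trains/hour

10.98


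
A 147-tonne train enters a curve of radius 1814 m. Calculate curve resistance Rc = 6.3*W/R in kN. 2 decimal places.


Rc = 6.3 * W / R
Rc = 6.3 * 147 / 1814
Rc = 926.1 / 1814
Rc = 0.51 kN

0.51


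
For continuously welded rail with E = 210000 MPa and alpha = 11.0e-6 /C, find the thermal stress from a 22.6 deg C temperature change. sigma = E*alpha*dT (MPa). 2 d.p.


sigma = E * alpha * dT
sigma = 210000 * 11.0e-6 * 22.6
sigma = 2.31 * 22.6
sigma = 52.21 MPa

52.21


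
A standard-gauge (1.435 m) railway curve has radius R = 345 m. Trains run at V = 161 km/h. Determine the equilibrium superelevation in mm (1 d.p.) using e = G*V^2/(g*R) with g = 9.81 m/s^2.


Convert speed: V = 161 / 3.6 = 44.7222 m/s
Apply formula: e = 1.435 * 44.7222^2 / (9.81 * 345)
e = 1.435 * 2000.0772 / 3384.45
e = 0.848029 m = 848.0 mm

848.0


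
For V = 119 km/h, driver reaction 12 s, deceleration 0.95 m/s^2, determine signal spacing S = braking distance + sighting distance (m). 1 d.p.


V = 119 / 3.6 = 33.0556 m/s
Braking distance = 33.0556^2 / (2*0.95) = 575.0893 m
Sighting distance = 33.0556 * 12 = 396.6667 m
S = 575.0893 + 396.6667 = 971.8 m

971.8


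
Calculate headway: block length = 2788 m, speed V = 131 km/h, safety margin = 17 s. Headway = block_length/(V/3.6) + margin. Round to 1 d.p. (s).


V = 131 / 3.6 = 36.3889 m/s
Block traversal time = 2788 / 36.3889 = 76.6168 s
Headway = 76.6168 + 17
Headway = 93.6 s

93.6
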